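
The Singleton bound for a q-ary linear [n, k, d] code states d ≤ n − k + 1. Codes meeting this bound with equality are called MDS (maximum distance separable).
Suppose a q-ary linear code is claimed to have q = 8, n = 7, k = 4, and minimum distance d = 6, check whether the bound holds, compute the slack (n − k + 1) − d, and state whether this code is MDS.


Singleton RHS = n − k + 1 = 4, slack = -2, bound violated (no such code; not MDS).

Singleton bound: d ≤ n − k + 1.
Here n = 7, k = 4, so n − k + 1 = 4.
Given d = 6, check d ≤ 4: NO.
Slack = (n − k + 1) − d = -2.
The slack is negative: d = 6 exceeds n − k + 1 = 4 by 2, so the Singleton bound is violated and no linear [7, 4, 6]_8 code can exist. In particular it is not MDS (MDS requires d = n − k + 1 exactly).
Description: the claimed parameters are [7, 4, 6]_8; such a code would be impossible (violates the Singleton bound).


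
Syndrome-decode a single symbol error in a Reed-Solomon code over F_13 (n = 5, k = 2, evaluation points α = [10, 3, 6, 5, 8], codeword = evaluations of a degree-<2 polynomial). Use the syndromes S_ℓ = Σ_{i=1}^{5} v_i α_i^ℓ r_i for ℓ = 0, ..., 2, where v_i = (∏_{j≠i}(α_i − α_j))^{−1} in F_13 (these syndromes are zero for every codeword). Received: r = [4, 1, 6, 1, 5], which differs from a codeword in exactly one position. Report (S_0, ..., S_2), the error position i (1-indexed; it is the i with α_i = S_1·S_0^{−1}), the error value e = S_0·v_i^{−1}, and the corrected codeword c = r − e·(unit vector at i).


S = (3, 2, 10), error at position 4, error magnitude e = 1, c = [4, 1, 6, 0, 5].

Step 1: column multipliers v_i = (∏_{j≠i}(α_i − α_j))^{−1} mod 13.
  i = 1 (α = 10): (10−3)(10−6)(10−5)(10−8) = 7·4·5·2 = 280 ≡ 7, so v_1 = 7^{−1} = 2 (mod 13).
  i = 2 (α = 3): (3−10)(3−6)(3−5)(3−8) = (−7)·(−3)·(−2)·(−5) = 210 ≡ 2, so v_2 = 2^{−1} = 7 (mod 13).
  i = 3 (α = 6): (6−10)(6−3)(6−5)(6−8) = (−4)·3·1·(−2) = 24 ≡ 11, so v_3 = 11^{−1} = 6 (mod 13).
  i = 4 (α = 5): (5−10)(5−3)(5−6)(5−8) = (−5)·2·(−1)·(−3) = −30 ≡ 9, so v_4 = 9^{−1} = 3 (mod 13).
  i = 5 (α = 8): (8−10)(8−3)(8−6)(8−5) = (−2)·5·2·3 = −60 ≡ 5, so v_5 = 5^{−1} = 8 (mod 13).
  v = [2, 7, 6, 3, 8].
Step 2: syndromes of r = [4, 1, 6, 1, 5] (all sums mod 13).
  S_0 = Σ v_i r_i = 2·4 + 7·1 + 6·6 + 3·1 + 8·5 = 94 ≡ 3.
  S_1 = Σ v_i α_i r_i = 2·10·4 + 7·3·1 + 6·6·6 + 3·5·1 + 8·8·5 = 652 ≡ 2.
  α_i^2 mod 13 = [9, 9, 10, 12, 12].
  S_2 = Σ v_i α_i^2 r_i = 2·9·4 + 7·9·1 + 6·10·6 + 3·12·1 + 8·12·5 = 1011 ≡ 10.
  S = (3, 2, 10) ≠ 0, so r is not a codeword (an error is present).
Step 3: locate the error. For a single error e at position i, S_ℓ = v_i·e·α_i^ℓ, so α_err = S_1/S_0.
  S_0^{−1} = 3^{−1} = 9 (mod 13), so α_err = 2·9 = 18 ≡ 5 = α_4. Error position i = 4.
  Consistency check: S_2/S_1 = 10·7 = 70 ≡ 5 = α_err ✓ (single-error assumption holds).
Step 4: error magnitude e = S_0/v_4 = S_0·∏_{j≠4}(α_4 − α_j) = 3·9 = 27 ≡ 1 (mod 13).
Step 5: correct position 4: c_4 = r_4 − e = 1 − 1 ≡ 0 (mod 13). Hence c = [4, 1, 6, 0, 5].
  Check: interpolating c through the α_i gives m(x) = 9 + 6·x (degree < 2) with m(α_i) = c_i for every i, so c is indeed a codeword.


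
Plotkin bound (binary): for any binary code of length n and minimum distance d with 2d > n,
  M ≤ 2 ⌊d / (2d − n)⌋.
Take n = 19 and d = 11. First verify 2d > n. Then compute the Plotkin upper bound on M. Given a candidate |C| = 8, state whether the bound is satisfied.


Plotkin bound M ≤ 6; given |C| = 8 > bound (violated).

Check applicability: 2d = 22, n = 19.
2d − n = 3 > 0, so Plotkin applies.
Compute d/(2d−n) = 11/3 ≈ 3.6667.
⌊d/(2d−n)⌋ = 3.
Plotkin bound: M ≤ 2·3 = 6.
Given |C| = 8, check: VIOLATED.
This |C| is above the Plotkin bound, so no binary code with n = 19, d = 11 and 8 codewords exists.


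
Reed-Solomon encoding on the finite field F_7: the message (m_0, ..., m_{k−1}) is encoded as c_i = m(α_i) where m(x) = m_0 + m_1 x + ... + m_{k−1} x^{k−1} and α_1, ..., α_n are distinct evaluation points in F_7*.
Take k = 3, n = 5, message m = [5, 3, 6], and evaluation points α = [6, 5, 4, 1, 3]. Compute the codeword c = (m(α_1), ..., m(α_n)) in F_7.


c = [1, 2, 1, 0, 5]

Message polynomial: m(x) = 5 + 3·x + 6·x^2 (mod 7).
For each evaluation point α_i, compute m(α_i) mod 7:
  α_1 = 6: Horner steps 6 → 4 → 1, so m(6) = 1.
  α_2 = 5: Horner steps 6 → 5 → 2, so m(5) = 2.
  α_3 = 4: Horner steps 6 → 6 → 1, so m(4) = 1.
  α_4 = 1: Horner steps 6 → 2 → 0, so m(1) = 0.
  α_5 = 3: Horner steps 6 → 0 → 5, so m(3) = 5.
Codeword c = [1, 2, 1, 0, 5] ∈ F_7^5.


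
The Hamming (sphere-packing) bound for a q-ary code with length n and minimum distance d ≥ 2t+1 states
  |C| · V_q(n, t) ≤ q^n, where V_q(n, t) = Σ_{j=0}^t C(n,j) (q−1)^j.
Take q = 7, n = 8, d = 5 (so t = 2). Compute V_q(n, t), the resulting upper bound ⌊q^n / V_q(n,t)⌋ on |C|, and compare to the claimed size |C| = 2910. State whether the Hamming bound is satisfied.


V_q(n, t) = 1057, q^n = 5764801, Hamming bound = 5453, |C| = 2910 ≤ bound (satisfied).

Step 1: Compute V_q(n, t) = Σ_{j=0}^2 C(n, j) (q−1)^j.
  j = 0: C(8,0)·(6)^0 = 1·1 = 1.
  j = 1: C(8,1)·(6)^1 = 8·6 = 48.
  j = 2: C(8,2)·(6)^2 = 28·36 = 1008.
  V_q(n, t) = 1 + 48 + 1008 = 1057.
Step 2: q^n = 7^8 = 5764801.
Step 3: Hamming bound ⌊q^n / V_q(n,t)⌋ = ⌊5764801/1057⌋ = 5453.
Step 4: Compare |C| = 2910 to 5453: satisfied.
The claimed |C| lies below the Hamming bound.


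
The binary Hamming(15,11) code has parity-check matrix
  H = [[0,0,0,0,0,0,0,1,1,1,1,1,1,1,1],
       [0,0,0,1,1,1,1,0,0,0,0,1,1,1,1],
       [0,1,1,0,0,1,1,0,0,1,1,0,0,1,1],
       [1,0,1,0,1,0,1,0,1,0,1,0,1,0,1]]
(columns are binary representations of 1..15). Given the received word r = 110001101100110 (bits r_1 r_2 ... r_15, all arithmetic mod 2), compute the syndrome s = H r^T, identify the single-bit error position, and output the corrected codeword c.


s = (0, 0, 1, 0)^T, error position = 2, corrected codeword c = 100001101100110

Compute s = H r^T mod 2 one row at a time:
  s_1 = 0 + 1 + 1 + 0 + 0 + 1 + 1 + 0 = 4 ≡ 0 (mod 2).
  s_2 = 0 + 0 + 1 + 1 + 0 + 1 + 1 + 0 = 4 ≡ 0 (mod 2).
  s_3 = 1 + 0 + 1 + 1 + 1 + 0 + 1 + 0 = 5 ≡ 1 (mod 2).
  s_4 = 1 + 0 + 0 + 1 + 1 + 0 + 1 + 0 = 4 ≡ 0 (mod 2).
s = (0, 0, 1, 0)^T — this equals column 2 of H (binary 0010), so error is at position 2.
Correct: flip bit 2 of r = 110001101100110 to get c = 100001101100110.


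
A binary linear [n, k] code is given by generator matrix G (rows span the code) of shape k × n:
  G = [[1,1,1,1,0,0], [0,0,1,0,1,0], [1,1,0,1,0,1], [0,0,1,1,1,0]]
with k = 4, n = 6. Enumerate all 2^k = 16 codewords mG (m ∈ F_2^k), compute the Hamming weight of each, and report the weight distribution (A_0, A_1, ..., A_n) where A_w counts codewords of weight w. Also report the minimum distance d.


Weight distribution: A_0 = 1, A_1 = 1, A_2 = 3, A_3 = 6, A_4 = 3, A_5 = 1, A_6 = 1. Minimum distance d = 1.

Enumerate all 2^4 = 16 messages m ∈ F_2^4.
For each, compute codeword c = mG in F_2^6, then tally its weight.
  m = 0000 → c = 000000, weight = 0.
  m = 1000 → c = 111100, weight = 4.
  m = 0100 → c = 001010, weight = 2.
  m = 1100 → c = 110110, weight = 4.
  m = 0010 → c = 110101, weight = 4.
  m = 1010 → c = 001001, weight = 2.
  m = 0110 → c = 111111, weight = 6.
  m = 1110 → c = 000011, weight = 2.
  m = 0001 → c = 001110, weight = 3.
  m = 1001 → c = 110010, weight = 3.
  m = 0101 → c = 000100, weight = 1.
  m = 1101 → c = 111000, weight = 3.
  m = 0011 → c = 111011, weight = 5.
  m = 1011 → c = 000111, weight = 3.
  m = 0111 → c = 110001, weight = 3.
  m = 1111 → c = 001101, weight = 3.
Tally weights:
  weight 0: 1 codewords.
  weight 1: 1 codewords.
  weight 2: 3 codewords.
  weight 3: 6 codewords.
  weight 4: 3 codewords.
  weight 5: 1 codewords.
  weight 6: 1 codewords.
Minimum distance d = smallest w > 0 with A_w > 0 = 1.
Sanity: Σ A_w = 16 = 2^4 = 16 ✓.


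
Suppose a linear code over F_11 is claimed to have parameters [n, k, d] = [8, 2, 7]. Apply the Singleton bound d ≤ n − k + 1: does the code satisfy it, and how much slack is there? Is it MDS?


Singleton RHS = n − k + 1 = 7, slack = 0, bound satisfied, MDS.

Singleton bound: d ≤ n − k + 1.
Here n = 8, k = 2, so n − k + 1 = 7.
Given d = 7, check d ≤ 7: YES.
Slack = (n − k + 1) − d = 0.
The code is MDS (slack = 0).
Description: the claimed parameters are [8, 2, 7]_11; such a code would be MDS (meets Singleton bound).


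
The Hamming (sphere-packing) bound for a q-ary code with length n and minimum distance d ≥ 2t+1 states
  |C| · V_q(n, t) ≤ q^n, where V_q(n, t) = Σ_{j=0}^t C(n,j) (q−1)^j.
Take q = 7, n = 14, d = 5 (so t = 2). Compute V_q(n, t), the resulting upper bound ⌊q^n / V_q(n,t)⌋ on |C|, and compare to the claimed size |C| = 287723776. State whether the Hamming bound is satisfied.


V_q(n, t) = 3361, q^n = 678223072849, Hamming bound = 201792047, |C| = 287723776 > bound (violated).

Step 1: Compute V_q(n, t) = Σ_{j=0}^2 C(n, j) (q−1)^j.
  j = 0: C(14,0)·(6)^0 = 1·1 = 1.
  j = 1: C(14,1)·(6)^1 = 14·6 = 84.
  j = 2: C(14,2)·(6)^2 = 91·36 = 3276.
  V_q(n, t) = 1 + 84 + 3276 = 3361.
Step 2: q^n = 7^14 = 678223072849.
Step 3: Hamming bound ⌊q^n / V_q(n,t)⌋ = ⌊678223072849/3361⌋ = 201792047.
Step 4: Compare |C| = 287723776 to 201792047: violated.
The claimed |C| lies above the Hamming bound, so no 7-ary code of length 14 with d ≥ 5 can have 287723776 codewords.


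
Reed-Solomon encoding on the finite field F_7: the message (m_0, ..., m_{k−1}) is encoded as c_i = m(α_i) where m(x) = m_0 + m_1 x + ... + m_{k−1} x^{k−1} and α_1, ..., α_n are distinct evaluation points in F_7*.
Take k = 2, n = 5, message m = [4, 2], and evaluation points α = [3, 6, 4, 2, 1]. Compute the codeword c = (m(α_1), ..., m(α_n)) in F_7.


c = [3, 2, 5, 1, 6]

Message polynomial: m(x) = 4 + 2·x (mod 7).
For each evaluation point α_i, compute m(α_i) mod 7:
  α_1 = 3: Horner steps 2 → 3, so m(3) = 3.
  α_2 = 6: Horner steps 2 → 2, so m(6) = 2.
  α_3 = 4: Horner steps 2 → 5, so m(4) = 5.
  α_4 = 2: Horner steps 2 → 1, so m(2) = 1.
  α_5 = 1: Horner steps 2 → 6, so m(1) = 6.
Codeword c = [3, 2, 5, 1, 6] ∈ F_7^5.


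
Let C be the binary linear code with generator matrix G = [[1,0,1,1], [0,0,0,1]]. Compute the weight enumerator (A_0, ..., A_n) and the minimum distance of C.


Weight distribution: A_0 = 1, A_1 = 1, A_2 = 1, A_3 = 1. Minimum distance d = 1.

Enumerate all 2^2 = 4 messages m ∈ F_2^2.
For each, compute codeword c = mG in F_2^4, then tally its weight.
  m = 00 → c = 0000, weight = 0.
  m = 10 → c = 1011, weight = 3.
  m = 01 → c = 0001, weight = 1.
  m = 11 → c = 1010, weight = 2.
Tally weights:
  weight 0: 1 codewords.
  weight 1: 1 codewords.
  weight 2: 1 codewords.
  weight 3: 1 codewords.
Minimum distance d = smallest w > 0 with A_w > 0 = 1.
Sanity: Σ A_w = 4 = 2^2 = 4 ✓.


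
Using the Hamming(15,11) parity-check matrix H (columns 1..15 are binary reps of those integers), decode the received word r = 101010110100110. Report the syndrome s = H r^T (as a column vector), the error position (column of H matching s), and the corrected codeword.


s = (0, 0, 0, 1)^T, error position = 1, corrected codeword c = 001010110100110

Compute s = H r^T mod 2 one row at a time:
  s_1 = 1 + 0 + 1 + 0 + 0 + 1 + 1 + 0 = 4 ≡ 0 (mod 2).
  s_2 = 0 + 1 + 0 + 1 + 0 + 1 + 1 + 0 = 4 ≡ 0 (mod 2).
  s_3 = 0 + 1 + 0 + 1 + 1 + 0 + 1 + 0 = 4 ≡ 0 (mod 2).
  s_4 = 1 + 1 + 1 + 1 + 0 + 0 + 1 + 0 = 5 ≡ 1 (mod 2).
s = (0, 0, 0, 1)^T — this equals column 1 of H (binary 0001), so error is at position 1.
Correct: flip bit 1 of r = 101010110100110 to get c = 001010110100110.


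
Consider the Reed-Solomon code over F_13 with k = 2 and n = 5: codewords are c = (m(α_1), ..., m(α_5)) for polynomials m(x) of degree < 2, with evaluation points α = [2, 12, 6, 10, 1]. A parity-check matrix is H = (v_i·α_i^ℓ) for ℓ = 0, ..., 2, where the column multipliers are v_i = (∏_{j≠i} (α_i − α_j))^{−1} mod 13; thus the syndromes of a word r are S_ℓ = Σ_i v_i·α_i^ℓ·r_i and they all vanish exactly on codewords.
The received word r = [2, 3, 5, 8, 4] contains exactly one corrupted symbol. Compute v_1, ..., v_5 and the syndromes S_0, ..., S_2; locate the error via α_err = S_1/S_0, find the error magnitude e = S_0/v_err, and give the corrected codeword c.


S = (6, 6, 6), error at position 5, error magnitude e = 6, c = [2, 3, 5, 8, 11].

Step 1: column multipliers v_i = (∏_{j≠i}(α_i − α_j))^{−1} mod 13.
  i = 1 (α = 2): (2−12)(2−6)(2−10)(2−1) = (−10)·(−4)·(−8)·1 = −320 ≡ 5, so v_1 = 5^{−1} = 8 (mod 13).
  i = 2 (α = 12): (12−2)(12−6)(12−10)(12−1) = 10·6·2·11 = 1320 ≡ 7, so v_2 = 7^{−1} = 2 (mod 13).
  i = 3 (α = 6): (6−2)(6−12)(6−10)(6−1) = 4·(−6)·(−4)·5 = 480 ≡ 12, so v_3 = 12^{−1} = 12 (mod 13).
  i = 4 (α = 10): (10−2)(10−12)(10−6)(10−1) = 8·(−2)·4·9 = −576 ≡ 9, so v_4 = 9^{−1} = 3 (mod 13).
  i = 5 (α = 1): (1−2)(1−12)(1−6)(1−10) = (−1)·(−11)·(−5)·(−9) = 495 ≡ 1, so v_5 = 1^{−1} = 1 (mod 13).
  v = [8, 2, 12, 3, 1].
Step 2: syndromes of r = [2, 3, 5, 8, 4] (all sums mod 13).
  S_0 = Σ v_i r_i = 8·2 + 2·3 + 12·5 + 3·8 + 1·4 = 110 ≡ 6.
  S_1 = Σ v_i α_i r_i = 8·2·2 + 2·12·3 + 12·6·5 + 3·10·8 + 1·1·4 = 708 ≡ 6.
  α_i^2 mod 13 = [4, 1, 10, 9, 1].
  S_2 = Σ v_i α_i^2 r_i = 8·4·2 + 2·1·3 + 12·10·5 + 3·9·8 + 1·1·4 = 890 ≡ 6.
  S = (6, 6, 6) ≠ 0, so r is not a codeword (an error is present).
Step 3: locate the error. For a single error e at position i, S_ℓ = v_i·e·α_i^ℓ, so α_err = S_1/S_0.
  S_0^{−1} = 6^{−1} = 11 (mod 13), so α_err = 6·11 = 66 ≡ 1 = α_5. Error position i = 5.
  Consistency check: S_2/S_1 = 6·11 = 66 ≡ 1 = α_err ✓ (single-error assumption holds).
Step 4: error magnitude e = S_0/v_5 = S_0·∏_{j≠5}(α_5 − α_j) = 6·1 = 6 ≡ 6 (mod 13).
Step 5: correct position 5: c_5 = r_5 − e = 4 − 6 ≡ 11 (mod 13). Hence c = [2, 3, 5, 8, 11].
  Check: interpolating c through the α_i gives m(x) = 7 + 4·x (degree < 2) with m(α_i) = c_i for every i, so c is indeed a codeword.


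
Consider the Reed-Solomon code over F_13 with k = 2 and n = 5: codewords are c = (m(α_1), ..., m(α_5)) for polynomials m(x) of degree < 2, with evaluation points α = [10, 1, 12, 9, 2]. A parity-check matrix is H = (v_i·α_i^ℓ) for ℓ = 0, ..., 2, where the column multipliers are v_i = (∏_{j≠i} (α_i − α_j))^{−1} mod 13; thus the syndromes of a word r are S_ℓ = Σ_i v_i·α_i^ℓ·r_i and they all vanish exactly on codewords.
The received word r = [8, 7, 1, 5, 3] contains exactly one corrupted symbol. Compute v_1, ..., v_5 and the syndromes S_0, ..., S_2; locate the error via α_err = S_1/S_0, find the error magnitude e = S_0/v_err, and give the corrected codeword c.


S = (7, 1, 2), error at position 5, error magnitude e = 6, c = [8, 7, 1, 5, 10].

Step 1: column multipliers v_i = (∏_{j≠i}(α_i − α_j))^{−1} mod 13.
  i = 1 (α = 10): (10−1)(10−12)(10−9)(10−2) = 9·(−2)·1·8 = −144 ≡ 12, so v_1 = 12^{−1} = 12 (mod 13).
  i = 2 (α = 1): (1−10)(1−12)(1−9)(1−2) = (−9)·(−11)·(−8)·(−1) = 792 ≡ 12, so v_2 = 12^{−1} = 12 (mod 13).
  i = 3 (α = 12): (12−10)(12−1)(12−9)(12−2) = 2·11·3·10 = 660 ≡ 10, so v_3 = 10^{−1} = 4 (mod 13).
  i = 4 (α = 9): (9−10)(9−1)(9−12)(9−2) = (−1)·8·(−3)·7 = 168 ≡ 12, so v_4 = 12^{−1} = 12 (mod 13).
  i = 5 (α = 2): (2−10)(2−1)(2−12)(2−9) = (−8)·1·(−10)·(−7) = −560 ≡ 12, so v_5 = 12^{−1} = 12 (mod 13).
  v = [12, 12, 4, 12, 12].
Step 2: syndromes of r = [8, 7, 1, 5, 3] (all sums mod 13).
  S_0 = Σ v_i r_i = 12·8 + 12·7 + 4·1 + 12·5 + 12·3 = 280 ≡ 7.
  S_1 = Σ v_i α_i r_i = 12·10·8 + 12·1·7 + 4·12·1 + 12·9·5 + 12·2·3 = 1704 ≡ 1.
  α_i^2 mod 13 = [9, 1, 1, 3, 4].
  S_2 = Σ v_i α_i^2 r_i = 12·9·8 + 12·1·7 + 4·1·1 + 12·3·5 + 12·4·3 = 1276 ≡ 2.
  S = (7, 1, 2) ≠ 0, so r is not a codeword (an error is present).
Step 3: locate the error. For a single error e at position i, S_ℓ = v_i·e·α_i^ℓ, so α_err = S_1/S_0.
  S_0^{−1} = 7^{−1} = 2 (mod 13), so α_err = 1·2 = 2 ≡ 2 = α_5. Error position i = 5.
  Consistency check: S_2/S_1 = 2·1 = 2 ≡ 2 = α_err ✓ (single-error assumption holds).
Step 4: error magnitude e = S_0/v_5 = S_0·∏_{j≠5}(α_5 − α_j) = 7·12 = 84 ≡ 6 (mod 13).
Step 5: correct position 5: c_5 = r_5 − e = 3 − 6 ≡ 10 (mod 13). Hence c = [8, 7, 1, 5, 10].
  Check: interpolating c through the α_i gives m(x) = 4 + 3·x (degree < 2) with m(α_i) = c_i for every i, so c is indeed a codeword.


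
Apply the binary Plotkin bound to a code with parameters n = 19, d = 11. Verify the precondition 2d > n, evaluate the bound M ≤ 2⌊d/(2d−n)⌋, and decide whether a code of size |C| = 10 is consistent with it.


Plotkin bound M ≤ 6; given |C| = 10 > bound (violated).

Check applicability: 2d = 22, n = 19.
2d − n = 3 > 0, so Plotkin applies.
Compute d/(2d−n) = 11/3 ≈ 3.6667.
⌊d/(2d−n)⌋ = 3.
Plotkin bound: M ≤ 2·3 = 6.
Given |C| = 10, check: VIOLATED.
This |C| is above the Plotkin bound, so no binary code with n = 19, d = 11 and 10 codewords exists.


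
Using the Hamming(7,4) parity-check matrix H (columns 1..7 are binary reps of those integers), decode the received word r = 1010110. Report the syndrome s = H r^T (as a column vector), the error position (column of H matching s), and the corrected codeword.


s = (0, 0, 1)^T, error position = 1, corrected codeword c = 0010110

Compute s = H r^T mod 2 one row at a time:
  s_1 = 0 + 1 + 1 + 0 = 2 ≡ 0 (mod 2).
  s_2 = 0 + 1 + 1 + 0 = 2 ≡ 0 (mod 2).
  s_3 = 1 + 1 + 1 + 0 = 3 ≡ 1 (mod 2).
s = (0, 0, 1)^T — this equals column 1 of H (binary 001), so error is at position 1.
Correct: flip bit 1 of r = 1010110 to get c = 0010110.


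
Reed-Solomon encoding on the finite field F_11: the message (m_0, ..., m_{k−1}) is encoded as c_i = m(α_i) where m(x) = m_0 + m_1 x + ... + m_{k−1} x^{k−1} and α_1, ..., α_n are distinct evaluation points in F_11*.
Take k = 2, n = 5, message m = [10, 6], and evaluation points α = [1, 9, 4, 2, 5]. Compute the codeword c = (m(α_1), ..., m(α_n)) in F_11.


c = [5, 9, 1, 0, 7]

Message polynomial: m(x) = 10 + 6·x (mod 11).
For each evaluation point α_i, compute m(α_i) mod 11:
  α_1 = 1: Horner steps 6 → 5, so m(1) = 5.
  α_2 = 9: Horner steps 6 → 9, so m(9) = 9.
  α_3 = 4: Horner steps 6 → 1, so m(4) = 1.
  α_4 = 2: Horner steps 6 → 0, so m(2) = 0.
  α_5 = 5: Horner steps 6 → 7, so m(5) = 7.
Codeword c = [5, 9, 1, 0, 7] ∈ F_11^5.


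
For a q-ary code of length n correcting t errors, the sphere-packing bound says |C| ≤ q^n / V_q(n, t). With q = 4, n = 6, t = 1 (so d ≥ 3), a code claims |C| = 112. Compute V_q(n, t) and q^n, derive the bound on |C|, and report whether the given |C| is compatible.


V_q(n, t) = 19, q^n = 4096, Hamming bound = 215, |C| = 112 ≤ bound (satisfied).

Step 1: Compute V_q(n, t) = Σ_{j=0}^1 C(n, j) (q−1)^j.
  j = 0: C(6,0)·(3)^0 = 1·1 = 1.
  j = 1: C(6,1)·(3)^1 = 6·3 = 18.
  V_q(n, t) = 1 + 18 = 19.
Step 2: q^n = 4^6 = 4096.
Step 3: Hamming bound ⌊q^n / V_q(n,t)⌋ = ⌊4096/19⌋ = 215.
Step 4: Compare |C| = 112 to 215: satisfied.
The claimed |C| lies below the Hamming bound.


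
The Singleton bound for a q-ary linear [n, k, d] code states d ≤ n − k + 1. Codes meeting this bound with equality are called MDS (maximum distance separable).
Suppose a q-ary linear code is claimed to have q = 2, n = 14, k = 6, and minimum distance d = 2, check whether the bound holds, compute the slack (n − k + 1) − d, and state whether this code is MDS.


Singleton RHS = n − k + 1 = 9, slack = 7, bound satisfied, not MDS.

Singleton bound: d ≤ n − k + 1.
Here n = 14, k = 6, so n − k + 1 = 9.
Given d = 2, check d ≤ 9: YES.
Slack = (n − k + 1) − d = 7.
The code is NOT MDS (slack = 7 > 0).
Description: the claimed parameters are [14, 6, 2]_2; such a code would be non-MDS.


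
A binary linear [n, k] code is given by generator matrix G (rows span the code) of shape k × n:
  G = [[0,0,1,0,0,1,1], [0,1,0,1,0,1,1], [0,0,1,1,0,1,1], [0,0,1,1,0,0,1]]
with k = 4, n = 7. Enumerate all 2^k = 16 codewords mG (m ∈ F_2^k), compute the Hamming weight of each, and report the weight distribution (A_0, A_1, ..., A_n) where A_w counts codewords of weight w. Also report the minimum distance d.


Weight distribution: A_0 = 1, A_1 = 2, A_2 = 4, A_3 = 6, A_4 = 3. Minimum distance d = 1.

Enumerate all 2^4 = 16 messages m ∈ F_2^4.
For each, compute codeword c = mG in F_2^7, then tally its weight.
  m = 0000 → c = 0000000, weight = 0.
  m = 1000 → c = 0010011, weight = 3.
  m = 0100 → c = 0101011, weight = 4.
  m = 1100 → c = 0111000, weight = 3.
  m = 0010 → c = 0011011, weight = 4.
  m = 1010 → c = 0001000, weight = 1.
  m = 0110 → c = 0110000, weight = 2.
  m = 1110 → c = 0100011, weight = 3.
  m = 0001 → c = 0011001, weight = 3.
  m = 1001 → c = 0001010, weight = 2.
  m = 0101 → c = 0110010, weight = 3.
  m = 1101 → c = 0100001, weight = 2.
  m = 0011 → c = 0000010, weight = 1.
  m = 1011 → c = 0010001, weight = 2.
  m = 0111 → c = 0101001, weight = 3.
  m = 1111 → c = 0111010, weight = 4.
Tally weights:
  weight 0: 1 codewords.
  weight 1: 2 codewords.
  weight 2: 4 codewords.
  weight 3: 6 codewords.
  weight 4: 3 codewords.
Minimum distance d = smallest w > 0 with A_w > 0 = 1.
Sanity: Σ A_w = 16 = 2^4 = 16 ✓.


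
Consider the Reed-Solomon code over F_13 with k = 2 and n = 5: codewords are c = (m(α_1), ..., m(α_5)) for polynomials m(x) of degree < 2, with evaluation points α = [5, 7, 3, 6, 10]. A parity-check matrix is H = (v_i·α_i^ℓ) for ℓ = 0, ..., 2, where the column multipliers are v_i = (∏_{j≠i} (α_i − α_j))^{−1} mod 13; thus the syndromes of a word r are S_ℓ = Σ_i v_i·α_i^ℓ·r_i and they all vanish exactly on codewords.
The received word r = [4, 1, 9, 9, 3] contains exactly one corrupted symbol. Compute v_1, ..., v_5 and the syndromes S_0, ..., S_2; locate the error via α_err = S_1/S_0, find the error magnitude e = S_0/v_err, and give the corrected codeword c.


S = (11, 7, 8), error at position 3, error magnitude e = 2, c = [4, 1, 7, 9, 3].

Step 1: column multipliers v_i = (∏_{j≠i}(α_i − α_j))^{−1} mod 13.
  i = 1 (α = 5): (5−7)(5−3)(5−6)(5−10) = (−2)·2·(−1)·(−5) = −20 ≡ 6, so v_1 = 6^{−1} = 11 (mod 13).
  i = 2 (α = 7): (7−5)(7−3)(7−6)(7−10) = 2·4·1·(−3) = −24 ≡ 2, so v_2 = 2^{−1} = 7 (mod 13).
  i = 3 (α = 3): (3−5)(3−7)(3−6)(3−10) = (−2)·(−4)·(−3)·(−7) = 168 ≡ 12, so v_3 = 12^{−1} = 12 (mod 13).
  i = 4 (α = 6): (6−5)(6−7)(6−3)(6−10) = 1·(−1)·3·(−4) = 12 ≡ 12, so v_4 = 12^{−1} = 12 (mod 13).
  i = 5 (α = 10): (10−5)(10−7)(10−3)(10−6) = 5·3·7·4 = 420 ≡ 4, so v_5 = 4^{−1} = 10 (mod 13).
  v = [11, 7, 12, 12, 10].
Step 2: syndromes of r = [4, 1, 9, 9, 3] (all sums mod 13).
  S_0 = Σ v_i r_i = 11·4 + 7·1 + 12·9 + 12·9 + 10·3 = 297 ≡ 11.
  S_1 = Σ v_i α_i r_i = 11·5·4 + 7·7·1 + 12·3·9 + 12·6·9 + 10·10·3 = 1541 ≡ 7.
  α_i^2 mod 13 = [12, 10, 9, 10, 9].
  S_2 = Σ v_i α_i^2 r_i = 11·12·4 + 7·10·1 + 12·9·9 + 12·10·9 + 10·9·3 = 2920 ≡ 8.
  S = (11, 7, 8) ≠ 0, so r is not a codeword (an error is present).
Step 3: locate the error. For a single error e at position i, S_ℓ = v_i·e·α_i^ℓ, so α_err = S_1/S_0.
  S_0^{−1} = 11^{−1} = 6 (mod 13), so α_err = 7·6 = 42 ≡ 3 = α_3. Error position i = 3.
  Consistency check: S_2/S_1 = 8·2 = 16 ≡ 3 = α_err ✓ (single-error assumption holds).
Step 4: error magnitude e = S_0/v_3 = S_0·∏_{j≠3}(α_3 − α_j) = 11·12 = 132 ≡ 2 (mod 13).
Step 5: correct position 3: c_3 = r_3 − e = 9 − 2 ≡ 7 (mod 13). Hence c = [4, 1, 7, 9, 3].
  Check: interpolating c through the α_i gives m(x) = 5 + 5·x (degree < 2) with m(α_i) = c_i for every i, so c is indeed a codeword.


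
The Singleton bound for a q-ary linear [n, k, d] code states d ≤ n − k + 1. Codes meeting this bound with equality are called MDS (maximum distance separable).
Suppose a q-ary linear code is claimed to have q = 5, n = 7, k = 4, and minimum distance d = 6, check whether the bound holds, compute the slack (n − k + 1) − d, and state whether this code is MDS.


Singleton RHS = n − k + 1 = 4, slack = -2, bound violated (no such code; not MDS).

Singleton bound: d ≤ n − k + 1.
Here n = 7, k = 4, so n − k + 1 = 4.
Given d = 6, check d ≤ 4: NO.
Slack = (n − k + 1) − d = -2.
The slack is negative: d = 6 exceeds n − k + 1 = 4 by 2, so the Singleton bound is violated and no linear [7, 4, 6]_5 code can exist. In particular it is not MDS (MDS requires d = n − k + 1 exactly).
Description: the claimed parameters are [7, 4, 6]_5; such a code would be impossible (violates the Singleton bound).


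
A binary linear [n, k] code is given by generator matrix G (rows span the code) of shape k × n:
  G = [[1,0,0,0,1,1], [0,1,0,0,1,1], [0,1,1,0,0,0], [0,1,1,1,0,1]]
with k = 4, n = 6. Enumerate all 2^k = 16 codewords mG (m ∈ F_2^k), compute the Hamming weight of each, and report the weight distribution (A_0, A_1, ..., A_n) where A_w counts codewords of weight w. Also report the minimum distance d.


Weight distribution: A_0 = 1, A_2 = 4, A_3 = 6, A_4 = 3, A_5 = 2. Minimum distance d = 2.

Enumerate all 2^4 = 16 messages m ∈ F_2^4.
For each, compute codeword c = mG in F_2^6, then tally its weight.
  m = 0000 → c = 000000, weight = 0.
  m = 1000 → c = 100011, weight = 3.
  m = 0100 → c = 010011, weight = 3.
  m = 1100 → c = 110000, weight = 2.
  m = 0010 → c = 011000, weight = 2.
  m = 1010 → c = 111011, weight = 5.
  m = 0110 → c = 001011, weight = 3.
  m = 1110 → c = 101000, weight = 2.
  m = 0001 → c = 011101, weight = 4.
  m = 1001 → c = 111110, weight = 5.
  m = 0101 → c = 001110, weight = 3.
  m = 1101 → c = 101101, weight = 4.
  m = 0011 → c = 000101, weight = 2.
  m = 1011 → c = 100110, weight = 3.
  m = 0111 → c = 010110, weight = 3.
  m = 1111 → c = 110101, weight = 4.
Tally weights:
  weight 0: 1 codewords.
  weight 2: 4 codewords.
  weight 3: 6 codewords.
  weight 4: 3 codewords.
  weight 5: 2 codewords.
Minimum distance d = smallest w > 0 with A_w > 0 = 2.
Sanity: Σ A_w = 16 = 2^4 = 16 ✓.


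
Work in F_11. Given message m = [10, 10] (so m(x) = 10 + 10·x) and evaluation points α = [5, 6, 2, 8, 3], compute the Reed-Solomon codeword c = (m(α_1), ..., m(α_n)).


c = [5, 4, 8, 2, 7]

Message polynomial: m(x) = 10 + 10·x (mod 11).
For each evaluation point α_i, compute m(α_i) mod 11:
  α_1 = 5: Horner steps 10 → 5, so m(5) = 5.
  α_2 = 6: Horner steps 10 → 4, so m(6) = 4.
  α_3 = 2: Horner steps 10 → 8, so m(2) = 8.
  α_4 = 8: Horner steps 10 → 2, so m(8) = 2.
  α_5 = 3: Horner steps 10 → 7, so m(3) = 7.
Codeword c = [5, 4, 8, 2, 7] ∈ F_11^5.


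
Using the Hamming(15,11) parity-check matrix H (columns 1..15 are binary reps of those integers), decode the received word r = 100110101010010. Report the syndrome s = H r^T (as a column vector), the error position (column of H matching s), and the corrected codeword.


s = (1, 0, 1, 1)^T, error position = 11, corrected codeword c = 100110101000010

Compute s = H r^T mod 2 one row at a time:
  s_1 = 0 + 1 + 0 + 1 + 0 + 0 + 1 + 0 = 3 ≡ 1 (mod 2).
  s_2 = 1 + 1 + 0 + 1 + 0 + 0 + 1 + 0 = 4 ≡ 0 (mod 2).
  s_3 = 0 + 0 + 0 + 1 + 0 + 1 + 1 + 0 = 3 ≡ 1 (mod 2).
  s_4 = 1 + 0 + 1 + 1 + 1 + 1 + 0 + 0 = 5 ≡ 1 (mod 2).
s = (1, 0, 1, 1)^T — this equals column 11 of H (binary 1011), so error is at position 11.
Correct: flip bit 11 of r = 100110101010010 to get c = 100110101000010.


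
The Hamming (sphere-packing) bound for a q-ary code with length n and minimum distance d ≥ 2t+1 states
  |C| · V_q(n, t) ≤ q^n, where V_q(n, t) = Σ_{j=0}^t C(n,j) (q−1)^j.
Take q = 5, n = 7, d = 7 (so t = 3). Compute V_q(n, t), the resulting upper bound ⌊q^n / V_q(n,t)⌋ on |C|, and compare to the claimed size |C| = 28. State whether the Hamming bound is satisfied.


V_q(n, t) = 2605, q^n = 78125, Hamming bound = 29, |C| = 28 ≤ bound (satisfied).

Step 1: Compute V_q(n, t) = Σ_{j=0}^3 C(n, j) (q−1)^j.
  j = 0: C(7,0)·(4)^0 = 1·1 = 1.
  j = 1: C(7,1)·(4)^1 = 7·4 = 28.
  j = 2: C(7,2)·(4)^2 = 21·16 = 336.
  j = 3: C(7,3)·(4)^3 = 35·64 = 2240.
  V_q(n, t) = 1 + 28 + 336 + 2240 = 2605.
Step 2: q^n = 5^7 = 78125.
Step 3: Hamming bound ⌊q^n / V_q(n,t)⌋ = ⌊78125/2605⌋ = 29.
Step 4: Compare |C| = 28 to 29: satisfied.
The claimed |C| lies below the Hamming bound.


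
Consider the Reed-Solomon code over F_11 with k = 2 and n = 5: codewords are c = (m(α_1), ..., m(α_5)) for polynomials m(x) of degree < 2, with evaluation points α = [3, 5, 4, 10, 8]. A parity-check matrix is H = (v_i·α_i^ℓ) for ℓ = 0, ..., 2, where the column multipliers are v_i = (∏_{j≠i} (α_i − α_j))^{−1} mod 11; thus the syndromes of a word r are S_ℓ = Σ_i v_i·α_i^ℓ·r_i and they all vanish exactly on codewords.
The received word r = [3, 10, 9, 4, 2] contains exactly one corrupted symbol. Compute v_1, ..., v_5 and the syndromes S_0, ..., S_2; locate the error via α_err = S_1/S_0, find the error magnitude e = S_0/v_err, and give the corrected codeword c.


S = (7, 10, 8), error at position 1, error magnitude e = 6, c = [8, 10, 9, 4, 2].

Step 1: column multipliers v_i = (∏_{j≠i}(α_i − α_j))^{−1} mod 11.
  i = 1 (α = 3): (3−5)(3−4)(3−10)(3−8) = (−2)·(−1)·(−7)·(−5) = 70 ≡ 4, so v_1 = 4^{−1} = 3 (mod 11).
  i = 2 (α = 5): (5−3)(5−4)(5−10)(5−8) = 2·1·(−5)·(−3) = 30 ≡ 8, so v_2 = 8^{−1} = 7 (mod 11).
  i = 3 (α = 4): (4−3)(4−5)(4−10)(4−8) = 1·(−1)·(−6)·(−4) = −24 ≡ 9, so v_3 = 9^{−1} = 5 (mod 11).
  i = 4 (α = 10): (10−3)(10−5)(10−4)(10−8) = 7·5·6·2 = 420 ≡ 2, so v_4 = 2^{−1} = 6 (mod 11).
  i = 5 (α = 8): (8−3)(8−5)(8−4)(8−10) = 5·3·4·(−2) = −120 ≡ 1, so v_5 = 1^{−1} = 1 (mod 11).
  v = [3, 7, 5, 6, 1].
Step 2: syndromes of r = [3, 10, 9, 4, 2] (all sums mod 11).
  S_0 = Σ v_i r_i = 3·3 + 7·10 + 5·9 + 6·4 + 1·2 = 150 ≡ 7.
  S_1 = Σ v_i α_i r_i = 3·3·3 + 7·5·10 + 5·4·9 + 6·10·4 + 1·8·2 = 813 ≡ 10.
  α_i^2 mod 11 = [9, 3, 5, 1, 9].
  S_2 = Σ v_i α_i^2 r_i = 3·9·3 + 7·3·10 + 5·5·9 + 6·1·4 + 1·9·2 = 558 ≡ 8.
  S = (7, 10, 8) ≠ 0, so r is not a codeword (an error is present).
Step 3: locate the error. For a single error e at position i, S_ℓ = v_i·e·α_i^ℓ, so α_err = S_1/S_0.
  S_0^{−1} = 7^{−1} = 8 (mod 11), so α_err = 10·8 = 80 ≡ 3 = α_1. Error position i = 1.
  Consistency check: S_2/S_1 = 8·10 = 80 ≡ 3 = α_err ✓ (single-error assumption holds).
Step 4: error magnitude e = S_0/v_1 = S_0·∏_{j≠1}(α_1 − α_j) = 7·4 = 28 ≡ 6 (mod 11).
Step 5: correct position 1: c_1 = r_1 − e = 3 − 6 ≡ 8 (mod 11). Hence c = [8, 10, 9, 4, 2].
  Check: interpolating c through the α_i gives m(x) = 5 + 1·x (degree < 2) with m(α_i) = c_i for every i, so c is indeed a codeword.


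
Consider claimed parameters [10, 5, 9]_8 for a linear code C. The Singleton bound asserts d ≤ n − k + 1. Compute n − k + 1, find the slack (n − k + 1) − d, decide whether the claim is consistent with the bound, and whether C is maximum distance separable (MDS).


Singleton RHS = n − k + 1 = 6, slack = -3, bound violated (no such code; not MDS).

Singleton bound: d ≤ n − k + 1.
Here n = 10, k = 5, so n − k + 1 = 6.
Given d = 9, check d ≤ 6: NO.
Slack = (n − k + 1) − d = -3.
The slack is negative: d = 9 exceeds n − k + 1 = 6 by 3, so the Singleton bound is violated and no linear [10, 5, 9]_8 code can exist. In particular it is not MDS (MDS requires d = n − k + 1 exactly).
Description: the claimed parameters are [10, 5, 9]_8; such a code would be impossible (violates the Singleton bound).


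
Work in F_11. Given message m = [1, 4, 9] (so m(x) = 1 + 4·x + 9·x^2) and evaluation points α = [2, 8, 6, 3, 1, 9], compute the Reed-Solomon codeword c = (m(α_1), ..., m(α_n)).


c = [1, 4, 8, 6, 3, 7]

Message polynomial: m(x) = 1 + 4·x + 9·x^2 (mod 11).
For each evaluation point α_i, compute m(α_i) mod 11:
  α_1 = 2: Horner steps 9 → 0 → 1, so m(2) = 1.
  α_2 = 8: Horner steps 9 → 10 → 4, so m(8) = 4.
  α_3 = 6: Horner steps 9 → 3 → 8, so m(6) = 8.
  α_4 = 3: Horner steps 9 → 9 → 6, so m(3) = 6.
  α_5 = 1: Horner steps 9 → 2 → 3, so m(1) = 3.
  α_6 = 9: Horner steps 9 → 8 → 7, so m(9) = 7.
Codeword c = [1, 4, 8, 6, 3, 7] ∈ F_11^6.


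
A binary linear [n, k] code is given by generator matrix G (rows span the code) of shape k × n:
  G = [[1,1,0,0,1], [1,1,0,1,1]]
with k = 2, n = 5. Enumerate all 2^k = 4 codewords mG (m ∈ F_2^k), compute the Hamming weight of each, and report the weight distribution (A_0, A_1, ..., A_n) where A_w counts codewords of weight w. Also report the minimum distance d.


Weight distribution: A_0 = 1, A_1 = 1, A_3 = 1, A_4 = 1. Minimum distance d = 1.

Enumerate all 2^2 = 4 messages m ∈ F_2^2.
For each, compute codeword c = mG in F_2^5, then tally its weight.
  m = 00 → c = 00000, weight = 0.
  m = 10 → c = 11001, weight = 3.
  m = 01 → c = 11011, weight = 4.
  m = 11 → c = 00010, weight = 1.
Tally weights:
  weight 0: 1 codewords.
  weight 1: 1 codewords.
  weight 3: 1 codewords.
  weight 4: 1 codewords.
Minimum distance d = smallest w > 0 with A_w > 0 = 1.
Sanity: Σ A_w = 4 = 2^2 = 4 ✓.


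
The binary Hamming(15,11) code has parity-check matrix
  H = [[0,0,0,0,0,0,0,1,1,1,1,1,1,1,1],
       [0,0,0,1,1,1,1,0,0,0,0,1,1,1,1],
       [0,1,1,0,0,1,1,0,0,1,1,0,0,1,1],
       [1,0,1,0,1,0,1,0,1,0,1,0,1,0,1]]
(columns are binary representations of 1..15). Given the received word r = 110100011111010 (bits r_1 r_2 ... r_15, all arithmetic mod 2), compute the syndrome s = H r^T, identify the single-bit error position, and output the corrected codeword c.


s = (0, 1, 0, 1)^T, error position = 5, corrected codeword c = 110110011111010

Compute s = H r^T mod 2 one row at a time:
  s_1 = 1 + 1 + 1 + 1 + 1 + 0 + 1 + 0 = 6 ≡ 0 (mod 2).
  s_2 = 1 + 0 + 0 + 0 + 1 + 0 + 1 + 0 = 3 ≡ 1 (mod 2).
  s_3 = 1 + 0 + 0 + 0 + 1 + 1 + 1 + 0 = 4 ≡ 0 (mod 2).
  s_4 = 1 + 0 + 0 + 0 + 1 + 1 + 0 + 0 = 3 ≡ 1 (mod 2).
s = (0, 1, 0, 1)^T — this equals column 5 of H (binary 0101), so error is at position 5.
Correct: flip bit 5 of r = 110100011111010 to get c = 110110011111010.


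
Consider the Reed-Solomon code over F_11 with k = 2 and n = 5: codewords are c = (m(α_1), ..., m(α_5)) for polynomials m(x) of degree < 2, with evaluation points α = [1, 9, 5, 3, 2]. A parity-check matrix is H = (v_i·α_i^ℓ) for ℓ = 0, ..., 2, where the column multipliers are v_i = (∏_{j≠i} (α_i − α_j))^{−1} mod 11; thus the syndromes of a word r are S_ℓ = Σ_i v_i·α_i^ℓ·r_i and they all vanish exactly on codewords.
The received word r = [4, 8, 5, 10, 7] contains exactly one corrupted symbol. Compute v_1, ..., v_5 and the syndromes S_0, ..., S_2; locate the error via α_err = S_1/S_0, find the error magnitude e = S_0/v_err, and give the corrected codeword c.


S = (1, 9, 4), error at position 2, error magnitude e = 2, c = [4, 6, 5, 10, 7].

Step 1: column multipliers v_i = (∏_{j≠i}(α_i − α_j))^{−1} mod 11.
  i = 1 (α = 1): (1−9)(1−5)(1−3)(1−2) = (−8)·(−4)·(−2)·(−1) = 64 ≡ 9, so v_1 = 9^{−1} = 5 (mod 11).
  i = 2 (α = 9): (9−1)(9−5)(9−3)(9−2) = 8·4·6·7 = 1344 ≡ 2, so v_2 = 2^{−1} = 6 (mod 11).
  i = 3 (α = 5): (5−1)(5−9)(5−3)(5−2) = 4·(−4)·2·3 = −96 ≡ 3, so v_3 = 3^{−1} = 4 (mod 11).
  i = 4 (α = 3): (3−1)(3−9)(3−5)(3−2) = 2·(−6)·(−2)·1 = 24 ≡ 2, so v_4 = 2^{−1} = 6 (mod 11).
  i = 5 (α = 2): (2−1)(2−9)(2−5)(2−3) = 1·(−7)·(−3)·(−1) = −21 ≡ 1, so v_5 = 1^{−1} = 1 (mod 11).
  v = [5, 6, 4, 6, 1].
Step 2: syndromes of r = [4, 8, 5, 10, 7] (all sums mod 11).
  S_0 = Σ v_i r_i = 5·4 + 6·8 + 4·5 + 6·10 + 1·7 = 155 ≡ 1.
  S_1 = Σ v_i α_i r_i = 5·1·4 + 6·9·8 + 4·5·5 + 6·3·10 + 1·2·7 = 746 ≡ 9.
  α_i^2 mod 11 = [1, 4, 3, 9, 4].
  S_2 = Σ v_i α_i^2 r_i = 5·1·4 + 6·4·8 + 4·3·5 + 6·9·10 + 1·4·7 = 840 ≡ 4.
  S = (1, 9, 4) ≠ 0, so r is not a codeword (an error is present).
Step 3: locate the error. For a single error e at position i, S_ℓ = v_i·e·α_i^ℓ, so α_err = S_1/S_0.
  S_0^{−1} = 1^{−1} = 1 (mod 11), so α_err = 9·1 = 9 ≡ 9 = α_2. Error position i = 2.
  Consistency check: S_2/S_1 = 4·5 = 20 ≡ 9 = α_err ✓ (single-error assumption holds).
Step 4: error magnitude e = S_0/v_2 = S_0·∏_{j≠2}(α_2 − α_j) = 1·2 = 2 ≡ 2 (mod 11).
Step 5: correct position 2: c_2 = r_2 − e = 8 − 2 ≡ 6 (mod 11). Hence c = [4, 6, 5, 10, 7].
  Check: interpolating c through the α_i gives m(x) = 1 + 3·x (degree < 2) with m(α_i) = c_i for every i, so c is indeed a codeword.


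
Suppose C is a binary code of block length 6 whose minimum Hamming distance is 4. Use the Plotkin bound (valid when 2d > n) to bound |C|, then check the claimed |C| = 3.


Plotkin bound M ≤ 4; given |C| = 3 ≤ bound (satisfied).

Check applicability: 2d = 8, n = 6.
2d − n = 2 > 0, so Plotkin applies.
Compute d/(2d−n) = 4/2 ≈ 2.0000.
⌊d/(2d−n)⌋ = 2.
Plotkin bound: M ≤ 2·2 = 4.
Given |C| = 3, check: satisfied.
This |C| is below the Plotkin bound.


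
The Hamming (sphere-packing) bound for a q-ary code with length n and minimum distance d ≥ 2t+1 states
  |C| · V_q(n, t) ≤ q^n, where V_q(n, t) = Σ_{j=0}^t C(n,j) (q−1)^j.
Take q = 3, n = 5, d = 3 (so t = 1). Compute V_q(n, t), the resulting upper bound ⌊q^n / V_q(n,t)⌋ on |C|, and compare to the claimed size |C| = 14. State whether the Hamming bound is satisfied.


V_q(n, t) = 11, q^n = 243, Hamming bound = 22, |C| = 14 ≤ bound (satisfied).

Step 1: Compute V_q(n, t) = Σ_{j=0}^1 C(n, j) (q−1)^j.
  j = 0: C(5,0)·(2)^0 = 1·1 = 1.
  j = 1: C(5,1)·(2)^1 = 5·2 = 10.
  V_q(n, t) = 1 + 10 = 11.
Step 2: q^n = 3^5 = 243.
Step 3: Hamming bound ⌊q^n / V_q(n,t)⌋ = ⌊243/11⌋ = 22.
Step 4: Compare |C| = 14 to 22: satisfied.
The claimed |C| lies below the Hamming bound.


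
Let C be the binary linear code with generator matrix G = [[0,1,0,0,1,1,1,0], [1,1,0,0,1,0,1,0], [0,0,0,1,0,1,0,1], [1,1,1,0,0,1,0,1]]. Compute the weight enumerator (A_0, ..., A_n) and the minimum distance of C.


Weight distribution: A_0 = 1, A_2 = 1, A_3 = 3, A_4 = 5, A_5 = 4, A_6 = 1, A_7 = 1. Minimum distance d = 2.

Enumerate all 2^4 = 16 messages m ∈ F_2^4.
For each, compute codeword c = mG in F_2^8, then tally its weight.
  m = 0000 → c = 00000000, weight = 0.
  m = 1000 → c = 01001110, weight = 4.
  m = 0100 → c = 11001010, weight = 4.
  m = 1100 → c = 10000100, weight = 2.
  m = 0010 → c = 00010101, weight = 3.
  m = 1010 → c = 01011011, weight = 5.
  m = 0110 → c = 11011111, weight = 7.
  m = 1110 → c = 10010001, weight = 3.
  m = 0001 → c = 11100101, weight = 5.
  m = 1001 → c = 10101011, weight = 5.
  m = 0101 → c = 00101111, weight = 5.
  m = 1101 → c = 01100001, weight = 3.
  m = 0011 → c = 11110000, weight = 4.
  m = 1011 → c = 10111110, weight = 6.
  m = 0111 → c = 00111010, weight = 4.
  m = 1111 → c = 01110100, weight = 4.
Tally weights:
  weight 0: 1 codewords.
  weight 2: 1 codewords.
  weight 3: 3 codewords.
  weight 4: 5 codewords.
  weight 5: 4 codewords.
  weight 6: 1 codewords.
  weight 7: 1 codewords.
Minimum distance d = smallest w > 0 with A_w > 0 = 2.
Sanity: Σ A_w = 16 = 2^4 = 16 ✓.


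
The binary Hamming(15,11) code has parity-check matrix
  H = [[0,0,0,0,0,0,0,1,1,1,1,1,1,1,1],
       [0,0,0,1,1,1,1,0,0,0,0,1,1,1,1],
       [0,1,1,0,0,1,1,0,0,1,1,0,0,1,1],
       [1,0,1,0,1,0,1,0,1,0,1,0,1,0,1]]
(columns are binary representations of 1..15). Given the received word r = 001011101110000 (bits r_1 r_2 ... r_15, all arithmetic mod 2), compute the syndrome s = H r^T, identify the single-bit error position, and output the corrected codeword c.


s = (1, 1, 1, 1)^T, error position = 15, corrected codeword c = 001011101110001

Compute s = H r^T mod 2 one row at a time:
  s_1 = 0 + 1 + 1 + 1 + 0 + 0 + 0 + 0 = 3 ≡ 1 (mod 2).
  s_2 = 0 + 1 + 1 + 1 + 0 + 0 + 0 + 0 = 3 ≡ 1 (mod 2).
  s_3 = 0 + 1 + 1 + 1 + 1 + 1 + 0 + 0 = 5 ≡ 1 (mod 2).
  s_4 = 0 + 1 + 1 + 1 + 1 + 1 + 0 + 0 = 5 ≡ 1 (mod 2).
s = (1, 1, 1, 1)^T — this equals column 15 of H (binary 1111), so error is at position 15.
Correct: flip bit 15 of r = 001011101110000 to get c = 001011101110001.
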